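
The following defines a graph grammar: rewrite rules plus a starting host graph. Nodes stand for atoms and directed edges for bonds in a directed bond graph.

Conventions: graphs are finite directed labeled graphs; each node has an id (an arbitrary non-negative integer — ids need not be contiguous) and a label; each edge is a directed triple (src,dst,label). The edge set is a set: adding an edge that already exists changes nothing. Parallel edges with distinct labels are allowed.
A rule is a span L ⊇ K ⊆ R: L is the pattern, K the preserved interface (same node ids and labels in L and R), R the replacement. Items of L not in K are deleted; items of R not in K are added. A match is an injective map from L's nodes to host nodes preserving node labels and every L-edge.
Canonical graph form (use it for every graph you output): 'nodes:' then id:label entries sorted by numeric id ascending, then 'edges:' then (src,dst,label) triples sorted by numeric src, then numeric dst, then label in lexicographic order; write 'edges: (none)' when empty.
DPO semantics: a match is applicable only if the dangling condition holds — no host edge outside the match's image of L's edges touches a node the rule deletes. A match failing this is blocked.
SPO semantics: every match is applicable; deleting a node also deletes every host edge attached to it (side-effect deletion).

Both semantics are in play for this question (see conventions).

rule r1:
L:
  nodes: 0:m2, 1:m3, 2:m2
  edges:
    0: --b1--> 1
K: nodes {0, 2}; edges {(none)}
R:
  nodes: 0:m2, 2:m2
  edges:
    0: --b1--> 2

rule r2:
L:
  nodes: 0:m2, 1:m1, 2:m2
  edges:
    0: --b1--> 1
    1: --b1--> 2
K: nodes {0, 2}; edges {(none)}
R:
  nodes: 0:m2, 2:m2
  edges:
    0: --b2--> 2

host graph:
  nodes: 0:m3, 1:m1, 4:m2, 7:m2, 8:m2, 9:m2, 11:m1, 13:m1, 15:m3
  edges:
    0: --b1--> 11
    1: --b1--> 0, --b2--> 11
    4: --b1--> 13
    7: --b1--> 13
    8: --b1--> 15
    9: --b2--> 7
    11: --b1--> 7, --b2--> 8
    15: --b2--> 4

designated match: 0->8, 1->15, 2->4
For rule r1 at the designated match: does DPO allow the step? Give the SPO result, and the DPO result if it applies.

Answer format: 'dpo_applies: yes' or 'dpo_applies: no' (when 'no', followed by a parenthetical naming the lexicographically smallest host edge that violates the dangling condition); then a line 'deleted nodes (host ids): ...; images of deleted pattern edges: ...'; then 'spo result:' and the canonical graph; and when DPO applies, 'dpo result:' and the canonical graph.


dpo_applies: no
(the rule deletes node 15, which keeps host edge (15,4,b2) outside the match image — the dangling condition fails, DPO blocks; SPO proceeds and side-deletes such edges)
deleted nodes (host ids): 15; images of deleted pattern edges: (8,15,b1)
spo result:
nodes: 0:m3, 1:m1, 4:m2, 7:m2, 8:m2, 9:m2, 11:m1, 13:m1
edges: (0,11,b1); (1,0,b1); (1,11,b2); (4,13,b1); (7,13,b1); (8,4,b1); (9,7,b2); (11,7,b1); (11,8,b2)


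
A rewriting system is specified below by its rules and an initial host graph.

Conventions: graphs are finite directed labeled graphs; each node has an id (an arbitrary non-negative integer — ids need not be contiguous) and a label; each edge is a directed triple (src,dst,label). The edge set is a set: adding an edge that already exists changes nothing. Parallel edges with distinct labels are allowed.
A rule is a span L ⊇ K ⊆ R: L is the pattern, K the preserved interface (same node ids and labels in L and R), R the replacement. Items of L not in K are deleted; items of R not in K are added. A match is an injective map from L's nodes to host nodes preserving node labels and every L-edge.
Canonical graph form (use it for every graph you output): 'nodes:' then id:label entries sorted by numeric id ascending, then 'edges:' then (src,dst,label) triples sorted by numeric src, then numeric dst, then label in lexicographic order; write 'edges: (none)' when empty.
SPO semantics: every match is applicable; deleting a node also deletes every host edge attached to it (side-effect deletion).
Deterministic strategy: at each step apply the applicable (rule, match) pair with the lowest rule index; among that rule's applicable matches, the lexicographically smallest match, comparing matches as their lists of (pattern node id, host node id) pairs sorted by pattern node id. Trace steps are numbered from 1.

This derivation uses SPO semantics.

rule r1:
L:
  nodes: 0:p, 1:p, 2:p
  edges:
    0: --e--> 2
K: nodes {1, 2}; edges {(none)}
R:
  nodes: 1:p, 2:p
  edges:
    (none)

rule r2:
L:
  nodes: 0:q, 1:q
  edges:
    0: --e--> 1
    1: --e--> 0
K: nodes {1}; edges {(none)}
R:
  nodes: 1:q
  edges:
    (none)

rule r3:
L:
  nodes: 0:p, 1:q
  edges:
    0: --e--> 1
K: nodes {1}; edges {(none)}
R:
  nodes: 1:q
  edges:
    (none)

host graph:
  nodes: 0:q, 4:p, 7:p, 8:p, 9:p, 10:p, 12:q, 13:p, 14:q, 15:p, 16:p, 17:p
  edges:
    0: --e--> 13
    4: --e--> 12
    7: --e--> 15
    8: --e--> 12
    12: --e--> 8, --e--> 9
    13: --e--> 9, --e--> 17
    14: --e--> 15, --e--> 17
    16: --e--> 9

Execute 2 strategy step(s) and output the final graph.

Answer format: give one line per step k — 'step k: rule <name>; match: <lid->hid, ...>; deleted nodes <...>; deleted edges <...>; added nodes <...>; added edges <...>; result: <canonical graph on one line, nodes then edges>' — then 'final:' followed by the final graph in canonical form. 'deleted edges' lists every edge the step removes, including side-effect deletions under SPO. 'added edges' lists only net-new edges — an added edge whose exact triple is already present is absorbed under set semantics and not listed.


step 1: rule r1; match: 0->7, 1->4, 2->15; deleted nodes 7; deleted edges (7,15,e); added nodes (none); added edges (none); result: nodes: 0:q, 4:p, 8:p, 9:p, 10:p, 12:q, 13:p, 14:q, 15:p, 16:p, 17:p edges: (0,13,e); (4,12,e); (8,12,e); (12,8,e); (12,9,e); (13,9,e); (13,17,e); (14,15,e); (14,17,e); (16,9,e)
step 2: rule r1; match: 0->13, 1->4, 2->9; deleted nodes 13; deleted edges (0,13,e); (13,9,e); (13,17,e); added nodes (none); added edges (none); result: nodes: 0:q, 4:p, 8:p, 9:p, 10:p, 12:q, 14:q, 15:p, 16:p, 17:p edges: (4,12,e); (8,12,e); (12,8,e); (12,9,e); (14,15,e); (14,17,e); (16,9,e)
final:
nodes: 0:q, 4:p, 8:p, 9:p, 10:p, 12:q, 14:q, 15:p, 16:p, 17:p
edges: (4,12,e); (8,12,e); (12,8,e); (12,9,e); (14,15,e); (14,17,e); (16,9,e)


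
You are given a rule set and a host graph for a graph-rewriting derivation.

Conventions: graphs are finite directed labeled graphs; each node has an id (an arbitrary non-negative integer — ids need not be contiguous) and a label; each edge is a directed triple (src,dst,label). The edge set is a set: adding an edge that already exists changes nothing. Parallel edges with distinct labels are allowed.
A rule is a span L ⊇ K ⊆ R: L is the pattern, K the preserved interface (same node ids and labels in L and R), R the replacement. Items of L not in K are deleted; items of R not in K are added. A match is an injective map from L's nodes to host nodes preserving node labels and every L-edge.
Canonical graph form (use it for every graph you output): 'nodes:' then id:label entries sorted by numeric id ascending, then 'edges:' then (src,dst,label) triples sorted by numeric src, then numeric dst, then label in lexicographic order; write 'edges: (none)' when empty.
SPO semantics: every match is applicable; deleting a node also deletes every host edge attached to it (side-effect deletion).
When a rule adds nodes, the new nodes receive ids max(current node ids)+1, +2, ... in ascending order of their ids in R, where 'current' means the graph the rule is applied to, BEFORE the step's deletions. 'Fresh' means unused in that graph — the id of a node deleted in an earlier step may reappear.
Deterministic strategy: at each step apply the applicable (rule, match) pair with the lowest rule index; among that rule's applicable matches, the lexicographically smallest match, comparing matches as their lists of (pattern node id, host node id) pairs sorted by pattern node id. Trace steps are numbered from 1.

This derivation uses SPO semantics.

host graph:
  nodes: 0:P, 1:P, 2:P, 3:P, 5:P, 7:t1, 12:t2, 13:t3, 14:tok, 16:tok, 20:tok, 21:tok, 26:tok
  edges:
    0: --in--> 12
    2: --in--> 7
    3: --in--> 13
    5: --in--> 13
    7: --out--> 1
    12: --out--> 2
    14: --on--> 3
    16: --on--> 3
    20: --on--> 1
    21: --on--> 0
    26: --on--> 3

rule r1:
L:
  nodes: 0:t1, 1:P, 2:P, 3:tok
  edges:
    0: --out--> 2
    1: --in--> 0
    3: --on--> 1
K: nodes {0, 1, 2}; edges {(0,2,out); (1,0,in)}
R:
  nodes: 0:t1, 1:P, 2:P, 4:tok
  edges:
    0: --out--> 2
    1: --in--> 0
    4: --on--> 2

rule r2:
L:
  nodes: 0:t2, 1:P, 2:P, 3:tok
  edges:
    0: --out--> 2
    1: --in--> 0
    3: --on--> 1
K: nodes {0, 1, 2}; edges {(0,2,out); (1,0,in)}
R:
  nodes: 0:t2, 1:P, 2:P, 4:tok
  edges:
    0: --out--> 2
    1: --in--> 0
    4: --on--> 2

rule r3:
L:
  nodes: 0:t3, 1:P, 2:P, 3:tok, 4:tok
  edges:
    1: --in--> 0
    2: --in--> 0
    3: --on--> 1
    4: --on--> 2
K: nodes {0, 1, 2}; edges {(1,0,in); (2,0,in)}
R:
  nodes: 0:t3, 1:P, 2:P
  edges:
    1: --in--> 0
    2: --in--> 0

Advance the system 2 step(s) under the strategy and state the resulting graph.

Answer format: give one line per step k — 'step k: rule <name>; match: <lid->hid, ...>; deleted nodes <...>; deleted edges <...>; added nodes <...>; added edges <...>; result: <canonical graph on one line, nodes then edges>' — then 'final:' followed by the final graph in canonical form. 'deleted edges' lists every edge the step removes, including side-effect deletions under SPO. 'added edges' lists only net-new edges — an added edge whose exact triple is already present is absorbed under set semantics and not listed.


step 1: rule r2; match: 0->12, 1->0, 2->2, 3->21; deleted nodes 21; deleted edges (21,0,on); added nodes 27; added edges (27,2,on); result: nodes: 0:P, 1:P, 2:P, 3:P, 5:P, 7:t1, 12:t2, 13:t3, 14:tok, 16:tok, 20:tok, 26:tok, 27:tok edges: (0,12,in); (2,7,in); (3,13,in); (5,13,in); (7,1,out); (12,2,out); (14,3,on); (16,3,on); (20,1,on); (26,3,on); (27,2,on)
step 2: rule r1; match: 0->7, 1->2, 2->1, 3->27; deleted nodes 27; deleted edges (27,2,on); added nodes 28; added edges (28,1,on); result: nodes: 0:P, 1:P, 2:P, 3:P, 5:P, 7:t1, 12:t2, 13:t3, 14:tok, 16:tok, 20:tok, 26:tok, 28:tok edges: (0,12,in); (2,7,in); (3,13,in); (5,13,in); (7,1,out); (12,2,out); (14,3,on); (16,3,on); (20,1,on); (26,3,on); (28,1,on)
final:
nodes: 0:P, 1:P, 2:P, 3:P, 5:P, 7:t1, 12:t2, 13:t3, 14:tok, 16:tok, 20:tok, 26:tok, 28:tok
edges: (0,12,in); (2,7,in); (3,13,in); (5,13,in); (7,1,out); (12,2,out); (14,3,on); (16,3,on); (20,1,on); (26,3,on); (28,1,on)


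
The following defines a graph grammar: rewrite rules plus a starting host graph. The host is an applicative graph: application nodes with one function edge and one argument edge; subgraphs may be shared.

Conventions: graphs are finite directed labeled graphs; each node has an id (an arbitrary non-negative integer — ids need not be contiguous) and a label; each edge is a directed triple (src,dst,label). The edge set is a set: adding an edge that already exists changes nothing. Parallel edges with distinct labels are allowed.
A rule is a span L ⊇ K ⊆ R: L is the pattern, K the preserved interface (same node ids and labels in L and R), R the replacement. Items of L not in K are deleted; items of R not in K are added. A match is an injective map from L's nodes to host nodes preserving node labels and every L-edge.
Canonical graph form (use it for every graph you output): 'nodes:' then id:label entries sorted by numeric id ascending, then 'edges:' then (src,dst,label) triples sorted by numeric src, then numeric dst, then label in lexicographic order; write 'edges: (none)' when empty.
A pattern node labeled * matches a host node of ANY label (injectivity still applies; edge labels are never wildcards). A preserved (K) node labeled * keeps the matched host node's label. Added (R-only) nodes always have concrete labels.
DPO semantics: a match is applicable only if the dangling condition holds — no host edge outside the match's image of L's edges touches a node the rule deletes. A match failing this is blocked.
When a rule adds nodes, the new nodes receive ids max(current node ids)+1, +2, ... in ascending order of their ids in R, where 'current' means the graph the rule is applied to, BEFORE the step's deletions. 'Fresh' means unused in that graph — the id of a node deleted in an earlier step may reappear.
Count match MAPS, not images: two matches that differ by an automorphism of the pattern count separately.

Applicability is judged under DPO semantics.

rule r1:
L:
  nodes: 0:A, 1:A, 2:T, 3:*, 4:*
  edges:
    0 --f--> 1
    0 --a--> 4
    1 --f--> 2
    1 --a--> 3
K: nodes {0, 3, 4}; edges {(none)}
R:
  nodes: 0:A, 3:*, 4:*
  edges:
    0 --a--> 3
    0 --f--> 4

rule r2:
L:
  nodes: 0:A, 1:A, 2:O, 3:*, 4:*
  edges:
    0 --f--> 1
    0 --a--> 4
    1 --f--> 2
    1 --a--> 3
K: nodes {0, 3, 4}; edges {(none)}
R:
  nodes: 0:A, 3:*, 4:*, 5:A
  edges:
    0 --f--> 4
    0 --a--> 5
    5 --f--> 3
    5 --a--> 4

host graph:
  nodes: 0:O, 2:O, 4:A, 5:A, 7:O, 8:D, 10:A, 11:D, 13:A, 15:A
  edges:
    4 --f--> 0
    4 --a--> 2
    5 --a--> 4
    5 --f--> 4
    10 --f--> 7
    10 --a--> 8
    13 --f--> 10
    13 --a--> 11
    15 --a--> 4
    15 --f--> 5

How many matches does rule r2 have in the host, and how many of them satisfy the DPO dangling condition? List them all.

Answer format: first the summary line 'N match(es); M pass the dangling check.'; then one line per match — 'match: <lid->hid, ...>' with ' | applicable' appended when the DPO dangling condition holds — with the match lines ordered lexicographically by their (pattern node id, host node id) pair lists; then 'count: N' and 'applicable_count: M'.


1 match(es); 1 pass the dangling check.
match: 0->13, 1->10, 2->7, 3->8, 4->11 | applicable
count: 1
applicable_count: 1


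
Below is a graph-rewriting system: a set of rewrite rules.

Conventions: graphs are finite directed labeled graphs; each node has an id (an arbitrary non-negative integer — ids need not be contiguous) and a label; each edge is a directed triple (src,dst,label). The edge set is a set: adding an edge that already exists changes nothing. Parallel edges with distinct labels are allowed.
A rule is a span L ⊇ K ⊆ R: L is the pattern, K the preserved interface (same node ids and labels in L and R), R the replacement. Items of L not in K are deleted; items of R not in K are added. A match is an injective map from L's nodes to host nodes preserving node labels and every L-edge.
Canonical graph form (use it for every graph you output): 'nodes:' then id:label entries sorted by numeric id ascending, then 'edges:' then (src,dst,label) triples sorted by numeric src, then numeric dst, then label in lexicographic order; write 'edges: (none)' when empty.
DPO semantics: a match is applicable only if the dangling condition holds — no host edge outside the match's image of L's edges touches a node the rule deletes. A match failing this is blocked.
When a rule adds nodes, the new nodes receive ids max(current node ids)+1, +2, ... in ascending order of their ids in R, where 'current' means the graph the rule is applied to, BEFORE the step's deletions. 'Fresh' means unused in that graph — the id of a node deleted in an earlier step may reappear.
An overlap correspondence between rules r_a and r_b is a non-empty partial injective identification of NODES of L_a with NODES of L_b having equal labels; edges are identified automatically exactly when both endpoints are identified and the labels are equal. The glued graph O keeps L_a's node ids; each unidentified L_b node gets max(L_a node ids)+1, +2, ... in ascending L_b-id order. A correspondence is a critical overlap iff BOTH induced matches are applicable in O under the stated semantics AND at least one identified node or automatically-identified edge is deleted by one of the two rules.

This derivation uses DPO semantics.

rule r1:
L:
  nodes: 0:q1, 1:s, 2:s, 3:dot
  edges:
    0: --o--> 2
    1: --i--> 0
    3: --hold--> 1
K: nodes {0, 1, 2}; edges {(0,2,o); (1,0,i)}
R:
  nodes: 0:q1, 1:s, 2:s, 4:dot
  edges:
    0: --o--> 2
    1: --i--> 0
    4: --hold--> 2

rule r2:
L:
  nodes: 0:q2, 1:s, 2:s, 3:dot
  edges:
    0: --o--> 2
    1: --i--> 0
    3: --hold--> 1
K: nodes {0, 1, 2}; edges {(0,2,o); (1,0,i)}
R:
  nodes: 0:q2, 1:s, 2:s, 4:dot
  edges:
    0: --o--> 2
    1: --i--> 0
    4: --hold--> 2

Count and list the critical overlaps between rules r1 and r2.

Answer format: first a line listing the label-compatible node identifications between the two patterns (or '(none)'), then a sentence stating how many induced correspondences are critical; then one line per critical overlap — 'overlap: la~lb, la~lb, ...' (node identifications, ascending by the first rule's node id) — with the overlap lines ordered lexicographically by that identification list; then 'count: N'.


label-compatible node identifications between L(r1) and L(r2): 1~1, 1~2, 2~1, 2~2, 3~3
2 of the induced correspondences are critical overlaps of r1 and r2.
overlap: 1~1, 2~2, 3~3
overlap: 1~1, 3~3
count: 2


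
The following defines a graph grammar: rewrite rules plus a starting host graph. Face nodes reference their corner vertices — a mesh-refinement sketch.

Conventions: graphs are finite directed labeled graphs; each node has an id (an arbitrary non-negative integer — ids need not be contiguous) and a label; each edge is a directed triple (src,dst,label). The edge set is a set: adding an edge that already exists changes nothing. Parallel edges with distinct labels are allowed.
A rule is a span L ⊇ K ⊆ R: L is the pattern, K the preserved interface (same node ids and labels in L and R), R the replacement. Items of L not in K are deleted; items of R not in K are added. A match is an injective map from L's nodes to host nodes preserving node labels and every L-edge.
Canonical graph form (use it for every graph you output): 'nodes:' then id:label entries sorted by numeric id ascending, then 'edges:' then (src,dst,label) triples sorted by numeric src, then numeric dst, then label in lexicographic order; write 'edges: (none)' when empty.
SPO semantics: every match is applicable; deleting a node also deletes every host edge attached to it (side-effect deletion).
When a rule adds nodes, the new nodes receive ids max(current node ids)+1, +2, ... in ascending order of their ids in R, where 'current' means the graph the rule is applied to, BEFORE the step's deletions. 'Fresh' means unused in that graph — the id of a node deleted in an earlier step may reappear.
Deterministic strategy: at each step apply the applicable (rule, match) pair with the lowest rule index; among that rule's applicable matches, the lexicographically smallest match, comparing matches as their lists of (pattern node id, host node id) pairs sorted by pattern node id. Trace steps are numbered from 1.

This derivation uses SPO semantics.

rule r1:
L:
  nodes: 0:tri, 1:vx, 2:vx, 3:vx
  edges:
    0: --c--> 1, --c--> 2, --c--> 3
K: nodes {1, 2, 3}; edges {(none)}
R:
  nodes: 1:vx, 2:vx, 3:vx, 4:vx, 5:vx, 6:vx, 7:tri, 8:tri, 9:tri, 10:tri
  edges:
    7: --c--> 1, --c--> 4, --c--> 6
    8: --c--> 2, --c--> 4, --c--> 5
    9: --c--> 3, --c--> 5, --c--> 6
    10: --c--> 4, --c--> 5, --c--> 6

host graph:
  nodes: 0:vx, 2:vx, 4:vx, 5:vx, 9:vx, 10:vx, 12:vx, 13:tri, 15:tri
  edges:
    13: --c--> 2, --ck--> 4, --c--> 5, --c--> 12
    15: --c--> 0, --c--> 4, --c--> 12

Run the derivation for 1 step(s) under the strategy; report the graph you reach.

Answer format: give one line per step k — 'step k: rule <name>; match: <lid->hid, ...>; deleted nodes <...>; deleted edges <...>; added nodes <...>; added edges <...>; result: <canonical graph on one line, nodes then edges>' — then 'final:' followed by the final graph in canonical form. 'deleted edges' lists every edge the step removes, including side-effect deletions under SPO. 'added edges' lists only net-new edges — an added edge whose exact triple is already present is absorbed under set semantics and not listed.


step 1: rule r1; match: 0->13, 1->2, 2->5, 3->12; deleted nodes 13; deleted edges (13,2,c); (13,4,ck); (13,5,c); (13,12,c); added nodes 16, 17, 18, 19, 20, 21, 22; added edges (19,2,c); (19,16,c); (19,18,c); (20,5,c); (20,16,c); (20,17,c); (21,12,c); (21,17,c); (21,18,c); (22,16,c); (22,17,c); (22,18,c); result: nodes: 0:vx, 2:vx, 4:vx, 5:vx, 9:vx, 10:vx, 12:vx, 15:tri, 16:vx, 17:vx, 18:vx, 19:tri, 20:tri, 21:tri, 22:tri edges: (15,0,c); (15,4,c); (15,12,c); (19,2,c); (19,16,c); (19,18,c); (20,5,c); (20,16,c); (20,17,c); (21,12,c); (21,17,c); (21,18,c); (22,16,c); (22,17,c); (22,18,c)
final:
nodes: 0:vx, 2:vx, 4:vx, 5:vx, 9:vx, 10:vx, 12:vx, 15:tri, 16:vx, 17:vx, 18:vx, 19:tri, 20:tri, 21:tri, 22:tri
edges: (15,0,c); (15,4,c); (15,12,c); (19,2,c); (19,16,c); (19,18,c); (20,5,c); (20,16,c); (20,17,c); (21,12,c); (21,17,c); (21,18,c); (22,16,c); (22,17,c); (22,18,c)


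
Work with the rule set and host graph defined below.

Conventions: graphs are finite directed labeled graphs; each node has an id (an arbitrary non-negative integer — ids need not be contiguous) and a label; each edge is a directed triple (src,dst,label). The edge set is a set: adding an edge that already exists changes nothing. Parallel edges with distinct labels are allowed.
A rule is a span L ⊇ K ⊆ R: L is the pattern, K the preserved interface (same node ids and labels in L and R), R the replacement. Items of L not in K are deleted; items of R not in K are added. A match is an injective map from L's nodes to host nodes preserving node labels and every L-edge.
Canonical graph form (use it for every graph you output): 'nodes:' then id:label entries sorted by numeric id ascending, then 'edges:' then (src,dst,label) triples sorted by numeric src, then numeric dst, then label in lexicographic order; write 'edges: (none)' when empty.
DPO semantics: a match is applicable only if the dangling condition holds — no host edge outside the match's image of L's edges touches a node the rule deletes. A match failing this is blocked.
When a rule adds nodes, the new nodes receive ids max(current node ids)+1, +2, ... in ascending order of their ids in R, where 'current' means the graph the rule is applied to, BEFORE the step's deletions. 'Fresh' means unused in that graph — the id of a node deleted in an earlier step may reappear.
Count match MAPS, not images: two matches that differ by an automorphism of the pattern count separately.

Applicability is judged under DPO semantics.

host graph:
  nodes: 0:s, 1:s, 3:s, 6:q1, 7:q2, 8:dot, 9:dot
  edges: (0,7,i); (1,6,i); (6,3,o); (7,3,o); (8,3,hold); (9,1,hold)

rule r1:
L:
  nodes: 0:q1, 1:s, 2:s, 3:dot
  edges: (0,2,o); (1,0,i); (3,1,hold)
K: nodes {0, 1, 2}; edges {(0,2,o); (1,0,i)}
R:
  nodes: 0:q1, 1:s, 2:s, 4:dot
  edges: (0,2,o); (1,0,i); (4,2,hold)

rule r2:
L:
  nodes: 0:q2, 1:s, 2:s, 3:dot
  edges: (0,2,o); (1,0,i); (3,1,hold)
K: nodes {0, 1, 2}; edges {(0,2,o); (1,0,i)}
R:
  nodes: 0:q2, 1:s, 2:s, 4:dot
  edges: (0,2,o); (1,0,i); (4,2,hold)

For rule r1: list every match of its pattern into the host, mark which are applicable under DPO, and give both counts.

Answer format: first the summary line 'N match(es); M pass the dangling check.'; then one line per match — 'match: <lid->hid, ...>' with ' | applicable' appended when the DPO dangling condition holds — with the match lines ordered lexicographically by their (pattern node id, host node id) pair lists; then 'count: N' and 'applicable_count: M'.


1 match(es); 1 pass the dangling check.
match: 0->6, 1->1, 2->3, 3->9 | applicable
count: 1
applicable_count: 1


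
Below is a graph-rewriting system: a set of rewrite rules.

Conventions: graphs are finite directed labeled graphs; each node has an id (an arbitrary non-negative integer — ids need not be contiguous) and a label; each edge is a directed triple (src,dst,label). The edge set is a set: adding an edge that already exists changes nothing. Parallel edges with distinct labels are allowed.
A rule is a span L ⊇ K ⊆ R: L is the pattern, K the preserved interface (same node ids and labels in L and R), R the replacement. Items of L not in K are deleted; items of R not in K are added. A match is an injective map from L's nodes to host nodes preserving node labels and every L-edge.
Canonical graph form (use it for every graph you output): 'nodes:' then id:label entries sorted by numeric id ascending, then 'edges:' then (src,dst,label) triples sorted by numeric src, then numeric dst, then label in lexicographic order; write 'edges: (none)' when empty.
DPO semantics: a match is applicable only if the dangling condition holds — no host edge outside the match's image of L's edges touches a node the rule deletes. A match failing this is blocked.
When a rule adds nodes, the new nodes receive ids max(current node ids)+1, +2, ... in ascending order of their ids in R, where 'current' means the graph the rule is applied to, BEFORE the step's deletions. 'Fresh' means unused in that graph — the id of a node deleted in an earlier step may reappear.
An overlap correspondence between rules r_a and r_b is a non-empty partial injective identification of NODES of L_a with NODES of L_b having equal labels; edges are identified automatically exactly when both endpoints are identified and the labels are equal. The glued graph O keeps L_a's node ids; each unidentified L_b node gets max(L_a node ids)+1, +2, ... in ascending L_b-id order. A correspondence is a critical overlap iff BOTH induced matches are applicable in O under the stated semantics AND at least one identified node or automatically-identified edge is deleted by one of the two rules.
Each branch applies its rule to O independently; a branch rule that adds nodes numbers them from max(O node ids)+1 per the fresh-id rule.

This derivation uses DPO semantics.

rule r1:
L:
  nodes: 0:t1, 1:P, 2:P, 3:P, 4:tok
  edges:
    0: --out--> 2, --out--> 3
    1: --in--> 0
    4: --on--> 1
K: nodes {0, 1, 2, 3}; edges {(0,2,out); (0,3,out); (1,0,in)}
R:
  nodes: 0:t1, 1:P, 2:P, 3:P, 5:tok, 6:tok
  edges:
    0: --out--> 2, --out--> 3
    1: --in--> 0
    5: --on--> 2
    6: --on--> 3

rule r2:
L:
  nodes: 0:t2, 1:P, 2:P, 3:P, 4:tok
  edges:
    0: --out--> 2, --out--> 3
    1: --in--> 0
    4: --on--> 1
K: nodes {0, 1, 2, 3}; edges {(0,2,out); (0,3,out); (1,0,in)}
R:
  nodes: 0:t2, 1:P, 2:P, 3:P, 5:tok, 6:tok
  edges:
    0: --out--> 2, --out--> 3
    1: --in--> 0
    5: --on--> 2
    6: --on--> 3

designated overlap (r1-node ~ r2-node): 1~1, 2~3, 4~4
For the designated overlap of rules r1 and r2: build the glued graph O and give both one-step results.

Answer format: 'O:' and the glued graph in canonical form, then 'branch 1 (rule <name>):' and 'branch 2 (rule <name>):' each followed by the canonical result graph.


O:
nodes: 0:t1, 1:P, 2:P, 3:P, 4:tok, 5:t2, 6:P
edges: (0,2,out); (0,3,out); (1,0,in); (1,5,in); (4,1,on); (5,2,out); (5,6,out)
branch 1 (rule r1):
nodes: 0:t1, 1:P, 2:P, 3:P, 5:t2, 6:P, 7:tok, 8:tok
edges: (0,2,out); (0,3,out); (1,0,in); (1,5,in); (5,2,out); (5,6,out); (7,2,on); (8,3,on)
branch 2 (rule r2):
nodes: 0:t1, 1:P, 2:P, 3:P, 5:t2, 6:P, 7:tok, 8:tok
edges: (0,2,out); (0,3,out); (1,0,in); (1,5,in); (5,2,out); (5,6,out); (7,6,on); (8,2,on)


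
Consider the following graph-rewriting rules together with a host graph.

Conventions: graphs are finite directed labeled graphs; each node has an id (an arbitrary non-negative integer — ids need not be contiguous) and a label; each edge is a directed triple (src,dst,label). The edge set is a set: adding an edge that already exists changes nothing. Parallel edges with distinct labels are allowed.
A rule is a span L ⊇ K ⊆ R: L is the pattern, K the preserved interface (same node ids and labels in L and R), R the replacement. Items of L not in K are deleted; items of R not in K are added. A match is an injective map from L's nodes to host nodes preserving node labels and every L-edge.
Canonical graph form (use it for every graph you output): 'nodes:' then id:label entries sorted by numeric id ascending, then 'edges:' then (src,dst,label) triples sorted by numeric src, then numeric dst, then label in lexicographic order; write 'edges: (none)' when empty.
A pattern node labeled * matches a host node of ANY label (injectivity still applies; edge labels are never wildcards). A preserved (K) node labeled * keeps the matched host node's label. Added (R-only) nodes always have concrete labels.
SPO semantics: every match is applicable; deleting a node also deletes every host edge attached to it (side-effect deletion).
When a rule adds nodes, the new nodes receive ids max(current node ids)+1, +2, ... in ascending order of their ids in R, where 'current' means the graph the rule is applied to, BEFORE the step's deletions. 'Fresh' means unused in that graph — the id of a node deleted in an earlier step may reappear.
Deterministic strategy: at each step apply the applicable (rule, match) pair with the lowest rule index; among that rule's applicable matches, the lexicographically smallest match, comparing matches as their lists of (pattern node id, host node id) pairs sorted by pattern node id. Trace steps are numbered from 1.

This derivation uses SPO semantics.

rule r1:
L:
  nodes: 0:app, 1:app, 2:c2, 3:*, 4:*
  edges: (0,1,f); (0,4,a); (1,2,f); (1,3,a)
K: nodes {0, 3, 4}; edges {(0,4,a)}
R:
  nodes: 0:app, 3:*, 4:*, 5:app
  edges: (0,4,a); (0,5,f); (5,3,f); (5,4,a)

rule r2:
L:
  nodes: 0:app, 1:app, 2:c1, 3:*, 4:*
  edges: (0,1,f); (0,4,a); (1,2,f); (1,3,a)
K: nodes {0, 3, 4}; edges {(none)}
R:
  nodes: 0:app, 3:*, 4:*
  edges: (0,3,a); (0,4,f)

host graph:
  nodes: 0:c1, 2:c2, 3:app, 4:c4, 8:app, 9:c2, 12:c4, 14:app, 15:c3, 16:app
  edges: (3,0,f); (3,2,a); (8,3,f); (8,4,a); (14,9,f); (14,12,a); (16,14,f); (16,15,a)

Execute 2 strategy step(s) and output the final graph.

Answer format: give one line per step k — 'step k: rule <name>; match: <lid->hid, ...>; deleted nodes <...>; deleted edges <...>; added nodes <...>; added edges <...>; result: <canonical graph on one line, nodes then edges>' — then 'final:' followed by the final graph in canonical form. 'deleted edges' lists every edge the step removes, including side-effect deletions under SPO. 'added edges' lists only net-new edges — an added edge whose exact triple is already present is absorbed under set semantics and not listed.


step 1: rule r1; match: 0->16, 1->14, 2->9, 3->12, 4->15; deleted nodes 9, 14; deleted edges (14,9,f); (14,12,a); (16,14,f); added nodes 17; added edges (16,17,f); (17,12,f); (17,15,a); result: nodes: 0:c1, 2:c2, 3:app, 4:c4, 8:app, 12:c4, 15:c3, 16:app, 17:app edges: (3,0,f); (3,2,a); (8,3,f); (8,4,a); (16,15,a); (16,17,f); (17,12,f); (17,15,a)
step 2: rule r2; match: 0->8, 1->3, 2->0, 3->2, 4->4; deleted nodes 0, 3; deleted edges (3,0,f); (3,2,a); (8,3,f); (8,4,a); added nodes (none); added edges (8,2,a); (8,4,f); result: nodes: 2:c2, 4:c4, 8:app, 12:c4, 15:c3, 16:app, 17:app edges: (8,2,a); (8,4,f); (16,15,a); (16,17,f); (17,12,f); (17,15,a)
final:
nodes: 2:c2, 4:c4, 8:app, 12:c4, 15:c3, 16:app, 17:app
edges: (8,2,a); (8,4,f); (16,15,a); (16,17,f); (17,12,f); (17,15,a)


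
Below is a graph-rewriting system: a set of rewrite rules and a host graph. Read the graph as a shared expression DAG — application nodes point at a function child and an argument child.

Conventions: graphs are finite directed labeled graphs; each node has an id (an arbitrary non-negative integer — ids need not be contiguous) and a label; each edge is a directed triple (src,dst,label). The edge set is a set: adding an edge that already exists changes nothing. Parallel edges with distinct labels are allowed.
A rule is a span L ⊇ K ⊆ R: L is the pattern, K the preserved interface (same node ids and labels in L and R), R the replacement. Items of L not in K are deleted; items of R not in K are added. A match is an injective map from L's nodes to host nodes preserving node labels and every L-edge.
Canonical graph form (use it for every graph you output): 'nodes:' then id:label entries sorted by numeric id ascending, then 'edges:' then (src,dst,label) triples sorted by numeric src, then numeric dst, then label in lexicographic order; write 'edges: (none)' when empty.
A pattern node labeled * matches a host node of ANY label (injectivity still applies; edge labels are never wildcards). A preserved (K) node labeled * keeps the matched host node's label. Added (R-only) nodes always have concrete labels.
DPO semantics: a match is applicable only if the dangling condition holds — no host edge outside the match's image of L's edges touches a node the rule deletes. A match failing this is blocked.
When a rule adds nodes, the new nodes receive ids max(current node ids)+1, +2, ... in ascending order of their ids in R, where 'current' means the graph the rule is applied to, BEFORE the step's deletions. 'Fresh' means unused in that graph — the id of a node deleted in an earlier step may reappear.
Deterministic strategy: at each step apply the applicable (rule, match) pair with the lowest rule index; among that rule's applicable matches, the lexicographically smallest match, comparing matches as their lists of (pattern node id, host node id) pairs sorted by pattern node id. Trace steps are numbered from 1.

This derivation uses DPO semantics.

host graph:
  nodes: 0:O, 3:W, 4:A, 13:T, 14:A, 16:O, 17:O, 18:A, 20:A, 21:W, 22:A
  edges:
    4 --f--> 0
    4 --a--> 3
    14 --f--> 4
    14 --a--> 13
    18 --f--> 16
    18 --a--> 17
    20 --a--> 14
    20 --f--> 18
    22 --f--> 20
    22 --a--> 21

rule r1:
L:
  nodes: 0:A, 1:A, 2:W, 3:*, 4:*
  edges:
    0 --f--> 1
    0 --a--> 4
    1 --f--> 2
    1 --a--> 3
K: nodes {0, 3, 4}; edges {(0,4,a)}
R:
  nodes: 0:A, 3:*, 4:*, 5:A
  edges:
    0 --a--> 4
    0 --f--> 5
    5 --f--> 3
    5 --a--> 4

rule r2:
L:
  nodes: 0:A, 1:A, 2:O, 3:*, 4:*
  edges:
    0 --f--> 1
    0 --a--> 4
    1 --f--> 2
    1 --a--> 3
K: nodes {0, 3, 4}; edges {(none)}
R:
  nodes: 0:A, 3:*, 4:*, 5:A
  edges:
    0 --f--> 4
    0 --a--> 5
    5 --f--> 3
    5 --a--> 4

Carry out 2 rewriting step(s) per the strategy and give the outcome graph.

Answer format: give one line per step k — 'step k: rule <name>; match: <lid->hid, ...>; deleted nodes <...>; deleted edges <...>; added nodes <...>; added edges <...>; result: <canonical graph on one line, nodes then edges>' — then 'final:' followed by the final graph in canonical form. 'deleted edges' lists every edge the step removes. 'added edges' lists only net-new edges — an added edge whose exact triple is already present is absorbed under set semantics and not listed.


step 1: rule r2; match: 0->14, 1->4, 2->0, 3->3, 4->13; deleted nodes 0, 4; deleted edges (4,0,f); (4,3,a); (14,4,f); (14,13,a); added nodes 23; added edges (14,13,f); (14,23,a); (23,3,f); (23,13,a); result: nodes: 3:W, 13:T, 14:A, 16:O, 17:O, 18:A, 20:A, 21:W, 22:A, 23:A edges: (14,13,f); (14,23,a); (18,16,f); (18,17,a); (20,14,a); (20,18,f); (22,20,f); (22,21,a); (23,3,f); (23,13,a)
step 2: rule r2; match: 0->20, 1->18, 2->16, 3->17, 4->14; deleted nodes 16, 18; deleted edges (18,16,f); (18,17,a); (20,14,a); (20,18,f); added nodes 24; added edges (20,14,f); (20,24,a); (24,14,a); (24,17,f); result: nodes: 3:W, 13:T, 14:A, 17:O, 20:A, 21:W, 22:A, 23:A, 24:A edges: (14,13,f); (14,23,a); (20,14,f); (20,24,a); (22,20,f); (22,21,a); (23,3,f); (23,13,a); (24,14,a); (24,17,f)
final:
nodes: 3:W, 13:T, 14:A, 17:O, 20:A, 21:W, 22:A, 23:A, 24:A
edges: (14,13,f); (14,23,a); (20,14,f); (20,24,a); (22,20,f); (22,21,a); (23,3,f); (23,13,a); (24,14,a); (24,17,f)


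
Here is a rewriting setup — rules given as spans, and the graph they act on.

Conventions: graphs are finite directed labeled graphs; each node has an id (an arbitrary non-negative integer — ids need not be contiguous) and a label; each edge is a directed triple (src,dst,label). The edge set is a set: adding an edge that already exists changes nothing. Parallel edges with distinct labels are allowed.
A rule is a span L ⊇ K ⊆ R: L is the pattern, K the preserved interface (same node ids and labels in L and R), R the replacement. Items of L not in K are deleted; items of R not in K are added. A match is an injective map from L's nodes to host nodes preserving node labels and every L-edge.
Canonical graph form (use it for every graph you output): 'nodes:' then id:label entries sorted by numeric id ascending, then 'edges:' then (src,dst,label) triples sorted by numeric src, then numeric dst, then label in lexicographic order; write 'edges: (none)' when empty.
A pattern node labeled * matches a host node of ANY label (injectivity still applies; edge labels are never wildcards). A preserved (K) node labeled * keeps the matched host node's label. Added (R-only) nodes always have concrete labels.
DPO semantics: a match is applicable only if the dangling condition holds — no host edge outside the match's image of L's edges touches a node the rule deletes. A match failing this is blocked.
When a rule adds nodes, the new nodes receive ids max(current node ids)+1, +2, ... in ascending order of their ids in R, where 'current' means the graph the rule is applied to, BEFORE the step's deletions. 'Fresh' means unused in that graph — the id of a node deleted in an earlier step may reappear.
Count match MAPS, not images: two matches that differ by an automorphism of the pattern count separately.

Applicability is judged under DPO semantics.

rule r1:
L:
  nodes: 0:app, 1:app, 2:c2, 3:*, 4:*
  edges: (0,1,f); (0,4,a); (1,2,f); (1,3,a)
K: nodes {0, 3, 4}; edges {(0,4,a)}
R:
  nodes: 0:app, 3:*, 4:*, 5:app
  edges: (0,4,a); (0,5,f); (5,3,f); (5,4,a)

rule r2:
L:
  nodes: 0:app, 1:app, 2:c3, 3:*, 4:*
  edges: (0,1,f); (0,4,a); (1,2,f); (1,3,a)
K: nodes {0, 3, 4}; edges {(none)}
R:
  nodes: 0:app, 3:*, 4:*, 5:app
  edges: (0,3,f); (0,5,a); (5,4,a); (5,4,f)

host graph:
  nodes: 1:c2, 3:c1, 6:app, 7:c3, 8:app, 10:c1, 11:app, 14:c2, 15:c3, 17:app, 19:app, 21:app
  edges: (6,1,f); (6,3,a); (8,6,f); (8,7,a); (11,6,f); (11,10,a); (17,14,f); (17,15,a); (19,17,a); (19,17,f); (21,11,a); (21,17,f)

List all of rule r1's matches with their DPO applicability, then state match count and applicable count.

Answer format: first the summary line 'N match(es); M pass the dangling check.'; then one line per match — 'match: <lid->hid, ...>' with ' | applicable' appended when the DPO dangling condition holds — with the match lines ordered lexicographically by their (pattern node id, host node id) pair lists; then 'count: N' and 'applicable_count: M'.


3 match(es); 0 pass the dangling check.
match: 0->8, 1->6, 2->1, 3->3, 4->7
match: 0->11, 1->6, 2->1, 3->3, 4->10
match: 0->21, 1->17, 2->14, 3->15, 4->11
count: 3
applicable_count: 0


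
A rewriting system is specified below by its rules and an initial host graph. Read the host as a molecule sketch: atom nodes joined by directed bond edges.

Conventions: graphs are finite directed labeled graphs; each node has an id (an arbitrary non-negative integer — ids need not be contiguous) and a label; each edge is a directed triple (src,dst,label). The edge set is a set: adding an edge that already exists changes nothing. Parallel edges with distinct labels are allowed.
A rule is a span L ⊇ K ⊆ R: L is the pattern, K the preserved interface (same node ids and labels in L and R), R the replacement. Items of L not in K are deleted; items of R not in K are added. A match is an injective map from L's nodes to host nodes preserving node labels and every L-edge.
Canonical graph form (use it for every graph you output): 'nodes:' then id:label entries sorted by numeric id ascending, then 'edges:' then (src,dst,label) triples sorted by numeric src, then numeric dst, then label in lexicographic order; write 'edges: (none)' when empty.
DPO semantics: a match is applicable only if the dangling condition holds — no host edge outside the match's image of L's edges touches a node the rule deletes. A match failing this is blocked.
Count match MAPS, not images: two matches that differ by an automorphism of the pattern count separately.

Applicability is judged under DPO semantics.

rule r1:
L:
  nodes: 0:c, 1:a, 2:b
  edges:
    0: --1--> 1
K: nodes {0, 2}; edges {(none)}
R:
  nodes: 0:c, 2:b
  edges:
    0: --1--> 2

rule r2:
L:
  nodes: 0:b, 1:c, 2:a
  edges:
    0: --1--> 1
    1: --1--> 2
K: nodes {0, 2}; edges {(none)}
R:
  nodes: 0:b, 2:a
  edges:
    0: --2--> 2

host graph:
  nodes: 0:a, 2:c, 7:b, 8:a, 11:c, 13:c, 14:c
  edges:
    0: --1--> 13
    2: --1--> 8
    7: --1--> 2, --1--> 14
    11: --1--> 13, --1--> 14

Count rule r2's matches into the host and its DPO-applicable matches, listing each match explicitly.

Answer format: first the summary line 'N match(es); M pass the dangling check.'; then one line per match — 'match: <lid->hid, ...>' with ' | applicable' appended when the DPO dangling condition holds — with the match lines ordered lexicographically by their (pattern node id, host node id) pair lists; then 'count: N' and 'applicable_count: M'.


1 match(es); 1 pass the dangling check.
match: 0->7, 1->2, 2->8 | applicable
count: 1
applicable_count: 1
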